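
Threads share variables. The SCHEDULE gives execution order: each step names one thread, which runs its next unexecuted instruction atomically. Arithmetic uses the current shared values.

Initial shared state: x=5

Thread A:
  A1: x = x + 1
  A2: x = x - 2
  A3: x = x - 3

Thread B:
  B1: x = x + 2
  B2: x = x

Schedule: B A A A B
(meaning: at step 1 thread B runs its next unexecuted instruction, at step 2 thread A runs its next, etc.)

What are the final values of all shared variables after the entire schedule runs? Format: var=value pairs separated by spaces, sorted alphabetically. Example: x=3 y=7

Step 1: thread B executes B1 (x = x + 2). Shared: x=7. PCs: A@0 B@1
Step 2: thread A executes A1 (x = x + 1). Shared: x=8. PCs: A@1 B@1
Step 3: thread A executes A2 (x = x - 2). Shared: x=6. PCs: A@2 B@1
Step 4: thread A executes A3 (x = x - 3). Shared: x=3. PCs: A@3 B@1
Step 5: thread B executes B2 (x = x). Shared: x=3. PCs: A@3 B@2

Answer: x=3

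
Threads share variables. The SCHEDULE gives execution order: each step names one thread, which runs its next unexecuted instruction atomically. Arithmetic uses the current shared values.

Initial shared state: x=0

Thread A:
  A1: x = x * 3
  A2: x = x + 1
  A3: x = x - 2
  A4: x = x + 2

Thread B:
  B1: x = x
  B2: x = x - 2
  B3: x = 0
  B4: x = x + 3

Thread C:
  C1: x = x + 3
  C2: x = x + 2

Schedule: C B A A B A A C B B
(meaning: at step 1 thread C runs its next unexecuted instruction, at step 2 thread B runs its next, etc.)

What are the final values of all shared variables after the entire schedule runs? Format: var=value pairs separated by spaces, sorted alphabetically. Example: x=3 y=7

Answer: x=3

Derivation:
Step 1: thread C executes C1 (x = x + 3). Shared: x=3. PCs: A@0 B@0 C@1
Step 2: thread B executes B1 (x = x). Shared: x=3. PCs: A@0 B@1 C@1
Step 3: thread A executes A1 (x = x * 3). Shared: x=9. PCs: A@1 B@1 C@1
Step 4: thread A executes A2 (x = x + 1). Shared: x=10. PCs: A@2 B@1 C@1
Step 5: thread B executes B2 (x = x - 2). Shared: x=8. PCs: A@2 B@2 C@1
Step 6: thread A executes A3 (x = x - 2). Shared: x=6. PCs: A@3 B@2 C@1
Step 7: thread A executes A4 (x = x + 2). Shared: x=8. PCs: A@4 B@2 C@1
Step 8: thread C executes C2 (x = x + 2). Shared: x=10. PCs: A@4 B@2 C@2
Step 9: thread B executes B3 (x = 0). Shared: x=0. PCs: A@4 B@3 C@2
Step 10: thread B executes B4 (x = x + 3). Shared: x=3. PCs: A@4 B@4 C@2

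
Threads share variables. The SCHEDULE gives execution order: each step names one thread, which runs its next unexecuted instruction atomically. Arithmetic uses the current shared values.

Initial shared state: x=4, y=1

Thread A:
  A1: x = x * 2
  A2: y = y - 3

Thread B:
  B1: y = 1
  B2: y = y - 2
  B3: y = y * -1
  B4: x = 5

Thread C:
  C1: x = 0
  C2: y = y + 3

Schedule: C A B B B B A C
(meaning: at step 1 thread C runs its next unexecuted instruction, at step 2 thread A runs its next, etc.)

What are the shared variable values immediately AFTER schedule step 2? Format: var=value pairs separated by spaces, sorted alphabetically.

Answer: x=0 y=1

Derivation:
Step 1: thread C executes C1 (x = 0). Shared: x=0 y=1. PCs: A@0 B@0 C@1
Step 2: thread A executes A1 (x = x * 2). Shared: x=0 y=1. PCs: A@1 B@0 C@1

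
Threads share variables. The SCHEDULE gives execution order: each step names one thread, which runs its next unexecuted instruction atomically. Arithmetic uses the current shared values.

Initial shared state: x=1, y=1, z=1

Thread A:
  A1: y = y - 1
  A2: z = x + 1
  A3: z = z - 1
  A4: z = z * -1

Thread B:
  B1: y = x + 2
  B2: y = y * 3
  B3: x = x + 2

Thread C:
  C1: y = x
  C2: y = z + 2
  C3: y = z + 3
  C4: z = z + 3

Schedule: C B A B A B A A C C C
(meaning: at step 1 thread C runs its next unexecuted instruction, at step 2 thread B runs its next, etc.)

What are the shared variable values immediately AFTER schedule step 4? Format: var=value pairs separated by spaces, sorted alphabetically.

Answer: x=1 y=6 z=1

Derivation:
Step 1: thread C executes C1 (y = x). Shared: x=1 y=1 z=1. PCs: A@0 B@0 C@1
Step 2: thread B executes B1 (y = x + 2). Shared: x=1 y=3 z=1. PCs: A@0 B@1 C@1
Step 3: thread A executes A1 (y = y - 1). Shared: x=1 y=2 z=1. PCs: A@1 B@1 C@1
Step 4: thread B executes B2 (y = y * 3). Shared: x=1 y=6 z=1. PCs: A@1 B@2 C@1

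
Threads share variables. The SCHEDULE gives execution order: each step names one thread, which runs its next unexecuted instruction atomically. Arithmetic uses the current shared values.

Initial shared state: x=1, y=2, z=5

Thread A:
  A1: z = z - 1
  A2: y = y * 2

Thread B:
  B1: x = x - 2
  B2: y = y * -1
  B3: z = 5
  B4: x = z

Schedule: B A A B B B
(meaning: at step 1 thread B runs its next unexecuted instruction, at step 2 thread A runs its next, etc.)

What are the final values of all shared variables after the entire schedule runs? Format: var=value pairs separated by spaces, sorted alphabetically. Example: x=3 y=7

Answer: x=5 y=-4 z=5

Derivation:
Step 1: thread B executes B1 (x = x - 2). Shared: x=-1 y=2 z=5. PCs: A@0 B@1
Step 2: thread A executes A1 (z = z - 1). Shared: x=-1 y=2 z=4. PCs: A@1 B@1
Step 3: thread A executes A2 (y = y * 2). Shared: x=-1 y=4 z=4. PCs: A@2 B@1
Step 4: thread B executes B2 (y = y * -1). Shared: x=-1 y=-4 z=4. PCs: A@2 B@2
Step 5: thread B executes B3 (z = 5). Shared: x=-1 y=-4 z=5. PCs: A@2 B@3
Step 6: thread B executes B4 (x = z). Shared: x=5 y=-4 z=5. PCs: A@2 B@4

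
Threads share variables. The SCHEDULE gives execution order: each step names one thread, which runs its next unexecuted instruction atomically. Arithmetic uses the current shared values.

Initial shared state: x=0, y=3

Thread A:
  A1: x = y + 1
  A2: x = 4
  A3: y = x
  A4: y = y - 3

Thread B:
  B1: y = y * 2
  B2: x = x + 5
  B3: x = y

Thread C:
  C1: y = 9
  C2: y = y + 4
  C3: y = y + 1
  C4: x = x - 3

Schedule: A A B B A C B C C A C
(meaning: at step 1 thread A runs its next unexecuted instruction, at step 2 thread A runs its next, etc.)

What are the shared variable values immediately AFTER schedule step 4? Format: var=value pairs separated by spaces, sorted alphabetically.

Answer: x=9 y=6

Derivation:
Step 1: thread A executes A1 (x = y + 1). Shared: x=4 y=3. PCs: A@1 B@0 C@0
Step 2: thread A executes A2 (x = 4). Shared: x=4 y=3. PCs: A@2 B@0 C@0
Step 3: thread B executes B1 (y = y * 2). Shared: x=4 y=6. PCs: A@2 B@1 C@0
Step 4: thread B executes B2 (x = x + 5). Shared: x=9 y=6. PCs: A@2 B@2 C@0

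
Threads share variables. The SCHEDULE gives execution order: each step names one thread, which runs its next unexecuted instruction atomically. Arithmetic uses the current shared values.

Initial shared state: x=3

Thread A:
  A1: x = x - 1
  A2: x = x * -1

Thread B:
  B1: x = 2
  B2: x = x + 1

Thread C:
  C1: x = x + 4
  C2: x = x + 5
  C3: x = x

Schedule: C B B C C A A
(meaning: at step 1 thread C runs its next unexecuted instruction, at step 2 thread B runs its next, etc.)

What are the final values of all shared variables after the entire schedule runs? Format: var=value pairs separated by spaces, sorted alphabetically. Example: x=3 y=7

Answer: x=-7

Derivation:
Step 1: thread C executes C1 (x = x + 4). Shared: x=7. PCs: A@0 B@0 C@1
Step 2: thread B executes B1 (x = 2). Shared: x=2. PCs: A@0 B@1 C@1
Step 3: thread B executes B2 (x = x + 1). Shared: x=3. PCs: A@0 B@2 C@1
Step 4: thread C executes C2 (x = x + 5). Shared: x=8. PCs: A@0 B@2 C@2
Step 5: thread C executes C3 (x = x). Shared: x=8. PCs: A@0 B@2 C@3
Step 6: thread A executes A1 (x = x - 1). Shared: x=7. PCs: A@1 B@2 C@3
Step 7: thread A executes A2 (x = x * -1). Shared: x=-7. PCs: A@2 B@2 C@3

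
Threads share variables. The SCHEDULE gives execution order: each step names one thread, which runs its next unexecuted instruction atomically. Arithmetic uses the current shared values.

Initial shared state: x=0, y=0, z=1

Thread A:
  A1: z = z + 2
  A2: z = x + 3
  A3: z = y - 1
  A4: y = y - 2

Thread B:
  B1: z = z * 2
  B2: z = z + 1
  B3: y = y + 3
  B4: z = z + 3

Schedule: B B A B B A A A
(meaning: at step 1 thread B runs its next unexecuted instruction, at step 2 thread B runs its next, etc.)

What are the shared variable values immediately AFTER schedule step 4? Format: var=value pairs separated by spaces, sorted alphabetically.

Answer: x=0 y=3 z=5

Derivation:
Step 1: thread B executes B1 (z = z * 2). Shared: x=0 y=0 z=2. PCs: A@0 B@1
Step 2: thread B executes B2 (z = z + 1). Shared: x=0 y=0 z=3. PCs: A@0 B@2
Step 3: thread A executes A1 (z = z + 2). Shared: x=0 y=0 z=5. PCs: A@1 B@2
Step 4: thread B executes B3 (y = y + 3). Shared: x=0 y=3 z=5. PCs: A@1 B@3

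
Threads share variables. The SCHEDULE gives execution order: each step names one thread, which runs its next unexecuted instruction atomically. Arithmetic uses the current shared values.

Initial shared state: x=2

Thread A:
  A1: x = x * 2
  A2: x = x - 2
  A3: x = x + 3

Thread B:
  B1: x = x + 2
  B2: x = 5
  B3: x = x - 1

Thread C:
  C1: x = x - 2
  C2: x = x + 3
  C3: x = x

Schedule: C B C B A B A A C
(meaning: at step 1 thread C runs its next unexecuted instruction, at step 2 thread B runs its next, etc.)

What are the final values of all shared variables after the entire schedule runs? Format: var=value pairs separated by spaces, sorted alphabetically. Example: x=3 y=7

Answer: x=10

Derivation:
Step 1: thread C executes C1 (x = x - 2). Shared: x=0. PCs: A@0 B@0 C@1
Step 2: thread B executes B1 (x = x + 2). Shared: x=2. PCs: A@0 B@1 C@1
Step 3: thread C executes C2 (x = x + 3). Shared: x=5. PCs: A@0 B@1 C@2
Step 4: thread B executes B2 (x = 5). Shared: x=5. PCs: A@0 B@2 C@2
Step 5: thread A executes A1 (x = x * 2). Shared: x=10. PCs: A@1 B@2 C@2
Step 6: thread B executes B3 (x = x - 1). Shared: x=9. PCs: A@1 B@3 C@2
Step 7: thread A executes A2 (x = x - 2). Shared: x=7. PCs: A@2 B@3 C@2
Step 8: thread A executes A3 (x = x + 3). Shared: x=10. PCs: A@3 B@3 C@2
Step 9: thread C executes C3 (x = x). Shared: x=10. PCs: A@3 B@3 C@3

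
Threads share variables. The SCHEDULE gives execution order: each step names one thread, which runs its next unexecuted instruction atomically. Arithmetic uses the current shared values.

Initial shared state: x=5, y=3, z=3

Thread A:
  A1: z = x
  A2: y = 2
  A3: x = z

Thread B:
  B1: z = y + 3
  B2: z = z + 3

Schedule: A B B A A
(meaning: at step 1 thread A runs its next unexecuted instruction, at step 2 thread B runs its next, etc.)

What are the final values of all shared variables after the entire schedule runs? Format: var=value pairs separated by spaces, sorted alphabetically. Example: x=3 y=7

Step 1: thread A executes A1 (z = x). Shared: x=5 y=3 z=5. PCs: A@1 B@0
Step 2: thread B executes B1 (z = y + 3). Shared: x=5 y=3 z=6. PCs: A@1 B@1
Step 3: thread B executes B2 (z = z + 3). Shared: x=5 y=3 z=9. PCs: A@1 B@2
Step 4: thread A executes A2 (y = 2). Shared: x=5 y=2 z=9. PCs: A@2 B@2
Step 5: thread A executes A3 (x = z). Shared: x=9 y=2 z=9. PCs: A@3 B@2

Answer: x=9 y=2 z=9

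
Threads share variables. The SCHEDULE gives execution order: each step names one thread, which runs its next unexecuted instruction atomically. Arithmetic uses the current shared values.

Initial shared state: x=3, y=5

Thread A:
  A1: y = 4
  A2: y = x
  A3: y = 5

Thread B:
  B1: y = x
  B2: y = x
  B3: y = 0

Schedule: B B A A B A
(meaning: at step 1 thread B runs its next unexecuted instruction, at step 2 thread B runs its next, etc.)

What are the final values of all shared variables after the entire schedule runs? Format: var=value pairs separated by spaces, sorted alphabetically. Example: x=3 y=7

Step 1: thread B executes B1 (y = x). Shared: x=3 y=3. PCs: A@0 B@1
Step 2: thread B executes B2 (y = x). Shared: x=3 y=3. PCs: A@0 B@2
Step 3: thread A executes A1 (y = 4). Shared: x=3 y=4. PCs: A@1 B@2
Step 4: thread A executes A2 (y = x). Shared: x=3 y=3. PCs: A@2 B@2
Step 5: thread B executes B3 (y = 0). Shared: x=3 y=0. PCs: A@2 B@3
Step 6: thread A executes A3 (y = 5). Shared: x=3 y=5. PCs: A@3 B@3

Answer: x=3 y=5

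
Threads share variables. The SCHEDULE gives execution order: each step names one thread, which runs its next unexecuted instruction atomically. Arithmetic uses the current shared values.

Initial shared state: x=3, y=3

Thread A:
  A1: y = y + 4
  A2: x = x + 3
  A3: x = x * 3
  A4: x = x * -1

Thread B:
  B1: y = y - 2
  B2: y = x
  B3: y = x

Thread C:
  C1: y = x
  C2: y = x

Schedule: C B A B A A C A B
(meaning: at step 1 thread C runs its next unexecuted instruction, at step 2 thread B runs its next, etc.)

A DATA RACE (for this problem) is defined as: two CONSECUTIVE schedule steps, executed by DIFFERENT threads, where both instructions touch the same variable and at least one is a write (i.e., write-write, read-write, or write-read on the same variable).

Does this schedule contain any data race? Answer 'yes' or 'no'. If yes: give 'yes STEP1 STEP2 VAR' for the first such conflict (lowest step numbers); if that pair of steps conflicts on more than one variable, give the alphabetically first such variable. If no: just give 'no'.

Steps 1,2: C(y = x) vs B(y = y - 2). RACE on y (W-W).
Steps 2,3: B(y = y - 2) vs A(y = y + 4). RACE on y (W-W).
Steps 3,4: A(y = y + 4) vs B(y = x). RACE on y (W-W).
Steps 4,5: B(y = x) vs A(x = x + 3). RACE on x (R-W).
Steps 5,6: same thread (A). No race.
Steps 6,7: A(x = x * 3) vs C(y = x). RACE on x (W-R).
Steps 7,8: C(y = x) vs A(x = x * -1). RACE on x (R-W).
Steps 8,9: A(x = x * -1) vs B(y = x). RACE on x (W-R).
First conflict at steps 1,2.

Answer: yes 1 2 y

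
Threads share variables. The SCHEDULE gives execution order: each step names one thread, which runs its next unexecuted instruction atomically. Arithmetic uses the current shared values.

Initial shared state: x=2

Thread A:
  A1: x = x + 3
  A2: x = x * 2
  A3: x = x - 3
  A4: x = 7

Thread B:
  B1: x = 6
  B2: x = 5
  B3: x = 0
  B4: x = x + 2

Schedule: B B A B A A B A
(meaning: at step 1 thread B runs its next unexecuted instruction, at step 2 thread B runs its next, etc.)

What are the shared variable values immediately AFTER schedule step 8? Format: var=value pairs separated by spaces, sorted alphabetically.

Step 1: thread B executes B1 (x = 6). Shared: x=6. PCs: A@0 B@1
Step 2: thread B executes B2 (x = 5). Shared: x=5. PCs: A@0 B@2
Step 3: thread A executes A1 (x = x + 3). Shared: x=8. PCs: A@1 B@2
Step 4: thread B executes B3 (x = 0). Shared: x=0. PCs: A@1 B@3
Step 5: thread A executes A2 (x = x * 2). Shared: x=0. PCs: A@2 B@3
Step 6: thread A executes A3 (x = x - 3). Shared: x=-3. PCs: A@3 B@3
Step 7: thread B executes B4 (x = x + 2). Shared: x=-1. PCs: A@3 B@4
Step 8: thread A executes A4 (x = 7). Shared: x=7. PCs: A@4 B@4

Answer: x=7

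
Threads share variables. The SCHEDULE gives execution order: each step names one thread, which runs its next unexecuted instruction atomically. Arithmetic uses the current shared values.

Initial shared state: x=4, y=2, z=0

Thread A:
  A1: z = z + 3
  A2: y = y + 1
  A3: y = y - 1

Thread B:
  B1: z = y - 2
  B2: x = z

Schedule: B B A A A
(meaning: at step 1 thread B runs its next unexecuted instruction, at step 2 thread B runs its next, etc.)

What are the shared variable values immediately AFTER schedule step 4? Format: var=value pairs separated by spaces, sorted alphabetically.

Answer: x=0 y=3 z=3

Derivation:
Step 1: thread B executes B1 (z = y - 2). Shared: x=4 y=2 z=0. PCs: A@0 B@1
Step 2: thread B executes B2 (x = z). Shared: x=0 y=2 z=0. PCs: A@0 B@2
Step 3: thread A executes A1 (z = z + 3). Shared: x=0 y=2 z=3. PCs: A@1 B@2
Step 4: thread A executes A2 (y = y + 1). Shared: x=0 y=3 z=3. PCs: A@2 B@2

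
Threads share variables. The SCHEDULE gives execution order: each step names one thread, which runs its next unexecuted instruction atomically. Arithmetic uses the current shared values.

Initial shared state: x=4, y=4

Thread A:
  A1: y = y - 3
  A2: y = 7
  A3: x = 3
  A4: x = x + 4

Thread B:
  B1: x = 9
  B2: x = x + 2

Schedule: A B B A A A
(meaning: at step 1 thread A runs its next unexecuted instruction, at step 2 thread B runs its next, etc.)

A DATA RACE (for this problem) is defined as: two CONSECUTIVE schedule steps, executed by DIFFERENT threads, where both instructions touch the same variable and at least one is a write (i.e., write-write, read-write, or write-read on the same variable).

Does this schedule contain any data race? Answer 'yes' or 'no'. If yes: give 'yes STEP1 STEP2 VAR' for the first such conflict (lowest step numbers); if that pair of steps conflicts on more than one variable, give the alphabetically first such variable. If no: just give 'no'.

Answer: no

Derivation:
Steps 1,2: A(r=y,w=y) vs B(r=-,w=x). No conflict.
Steps 2,3: same thread (B). No race.
Steps 3,4: B(r=x,w=x) vs A(r=-,w=y). No conflict.
Steps 4,5: same thread (A). No race.
Steps 5,6: same thread (A). No race.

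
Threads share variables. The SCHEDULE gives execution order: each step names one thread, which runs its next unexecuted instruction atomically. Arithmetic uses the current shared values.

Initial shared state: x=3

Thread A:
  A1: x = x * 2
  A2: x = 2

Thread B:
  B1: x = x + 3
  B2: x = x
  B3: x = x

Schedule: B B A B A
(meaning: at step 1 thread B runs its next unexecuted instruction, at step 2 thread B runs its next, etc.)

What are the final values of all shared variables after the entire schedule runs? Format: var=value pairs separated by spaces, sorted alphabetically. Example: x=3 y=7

Answer: x=2

Derivation:
Step 1: thread B executes B1 (x = x + 3). Shared: x=6. PCs: A@0 B@1
Step 2: thread B executes B2 (x = x). Shared: x=6. PCs: A@0 B@2
Step 3: thread A executes A1 (x = x * 2). Shared: x=12. PCs: A@1 B@2
Step 4: thread B executes B3 (x = x). Shared: x=12. PCs: A@1 B@3
Step 5: thread A executes A2 (x = 2). Shared: x=2. PCs: A@2 B@3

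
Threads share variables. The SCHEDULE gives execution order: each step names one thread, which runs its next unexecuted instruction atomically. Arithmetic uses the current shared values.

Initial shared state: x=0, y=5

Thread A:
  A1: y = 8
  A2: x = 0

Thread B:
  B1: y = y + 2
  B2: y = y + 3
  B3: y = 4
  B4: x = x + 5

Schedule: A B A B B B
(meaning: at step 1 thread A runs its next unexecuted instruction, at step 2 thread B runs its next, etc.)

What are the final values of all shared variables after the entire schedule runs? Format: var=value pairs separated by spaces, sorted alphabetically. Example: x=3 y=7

Step 1: thread A executes A1 (y = 8). Shared: x=0 y=8. PCs: A@1 B@0
Step 2: thread B executes B1 (y = y + 2). Shared: x=0 y=10. PCs: A@1 B@1
Step 3: thread A executes A2 (x = 0). Shared: x=0 y=10. PCs: A@2 B@1
Step 4: thread B executes B2 (y = y + 3). Shared: x=0 y=13. PCs: A@2 B@2
Step 5: thread B executes B3 (y = 4). Shared: x=0 y=4. PCs: A@2 B@3
Step 6: thread B executes B4 (x = x + 5). Shared: x=5 y=4. PCs: A@2 B@4

Answer: x=5 y=4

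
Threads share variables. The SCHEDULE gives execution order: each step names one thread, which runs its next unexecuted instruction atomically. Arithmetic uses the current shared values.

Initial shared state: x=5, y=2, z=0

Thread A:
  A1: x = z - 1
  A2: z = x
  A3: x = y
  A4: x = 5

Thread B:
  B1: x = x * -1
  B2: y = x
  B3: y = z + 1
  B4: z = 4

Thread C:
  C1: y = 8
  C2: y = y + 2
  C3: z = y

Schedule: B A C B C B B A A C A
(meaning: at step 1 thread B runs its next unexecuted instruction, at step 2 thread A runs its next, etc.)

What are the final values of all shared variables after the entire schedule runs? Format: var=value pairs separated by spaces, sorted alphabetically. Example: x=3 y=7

Step 1: thread B executes B1 (x = x * -1). Shared: x=-5 y=2 z=0. PCs: A@0 B@1 C@0
Step 2: thread A executes A1 (x = z - 1). Shared: x=-1 y=2 z=0. PCs: A@1 B@1 C@0
Step 3: thread C executes C1 (y = 8). Shared: x=-1 y=8 z=0. PCs: A@1 B@1 C@1
Step 4: thread B executes B2 (y = x). Shared: x=-1 y=-1 z=0. PCs: A@1 B@2 C@1
Step 5: thread C executes C2 (y = y + 2). Shared: x=-1 y=1 z=0. PCs: A@1 B@2 C@2
Step 6: thread B executes B3 (y = z + 1). Shared: x=-1 y=1 z=0. PCs: A@1 B@3 C@2
Step 7: thread B executes B4 (z = 4). Shared: x=-1 y=1 z=4. PCs: A@1 B@4 C@2
Step 8: thread A executes A2 (z = x). Shared: x=-1 y=1 z=-1. PCs: A@2 B@4 C@2
Step 9: thread A executes A3 (x = y). Shared: x=1 y=1 z=-1. PCs: A@3 B@4 C@2
Step 10: thread C executes C3 (z = y). Shared: x=1 y=1 z=1. PCs: A@3 B@4 C@3
Step 11: thread A executes A4 (x = 5). Shared: x=5 y=1 z=1. PCs: A@4 B@4 C@3

Answer: x=5 y=1 z=1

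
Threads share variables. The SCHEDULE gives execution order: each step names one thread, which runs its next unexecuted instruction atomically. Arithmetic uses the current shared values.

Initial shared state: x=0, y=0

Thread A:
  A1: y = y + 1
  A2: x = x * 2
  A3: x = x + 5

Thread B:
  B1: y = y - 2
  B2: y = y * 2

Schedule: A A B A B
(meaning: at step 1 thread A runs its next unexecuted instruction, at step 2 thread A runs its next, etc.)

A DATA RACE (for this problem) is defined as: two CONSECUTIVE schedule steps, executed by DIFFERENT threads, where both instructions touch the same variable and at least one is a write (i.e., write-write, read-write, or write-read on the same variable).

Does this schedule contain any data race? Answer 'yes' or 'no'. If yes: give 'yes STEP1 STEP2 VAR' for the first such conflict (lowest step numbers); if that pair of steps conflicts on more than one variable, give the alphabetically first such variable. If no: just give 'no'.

Steps 1,2: same thread (A). No race.
Steps 2,3: A(r=x,w=x) vs B(r=y,w=y). No conflict.
Steps 3,4: B(r=y,w=y) vs A(r=x,w=x). No conflict.
Steps 4,5: A(r=x,w=x) vs B(r=y,w=y). No conflict.

Answer: no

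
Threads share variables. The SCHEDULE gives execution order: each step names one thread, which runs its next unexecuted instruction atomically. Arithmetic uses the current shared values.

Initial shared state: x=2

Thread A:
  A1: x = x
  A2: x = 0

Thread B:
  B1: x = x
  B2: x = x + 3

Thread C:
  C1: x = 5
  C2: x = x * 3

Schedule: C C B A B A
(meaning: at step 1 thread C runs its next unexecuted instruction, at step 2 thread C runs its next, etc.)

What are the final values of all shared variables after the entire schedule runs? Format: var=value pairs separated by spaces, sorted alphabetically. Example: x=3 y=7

Step 1: thread C executes C1 (x = 5). Shared: x=5. PCs: A@0 B@0 C@1
Step 2: thread C executes C2 (x = x * 3). Shared: x=15. PCs: A@0 B@0 C@2
Step 3: thread B executes B1 (x = x). Shared: x=15. PCs: A@0 B@1 C@2
Step 4: thread A executes A1 (x = x). Shared: x=15. PCs: A@1 B@1 C@2
Step 5: thread B executes B2 (x = x + 3). Shared: x=18. PCs: A@1 B@2 C@2
Step 6: thread A executes A2 (x = 0). Shared: x=0. PCs: A@2 B@2 C@2

Answer: x=0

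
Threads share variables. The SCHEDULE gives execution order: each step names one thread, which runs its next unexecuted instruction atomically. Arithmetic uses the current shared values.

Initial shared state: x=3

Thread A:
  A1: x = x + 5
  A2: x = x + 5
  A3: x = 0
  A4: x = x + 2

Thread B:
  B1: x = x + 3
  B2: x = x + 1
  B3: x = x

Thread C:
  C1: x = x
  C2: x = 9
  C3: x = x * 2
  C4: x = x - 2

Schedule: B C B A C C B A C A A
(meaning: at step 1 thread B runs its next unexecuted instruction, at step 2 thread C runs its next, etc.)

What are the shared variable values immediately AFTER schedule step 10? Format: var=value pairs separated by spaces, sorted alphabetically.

Answer: x=0

Derivation:
Step 1: thread B executes B1 (x = x + 3). Shared: x=6. PCs: A@0 B@1 C@0
Step 2: thread C executes C1 (x = x). Shared: x=6. PCs: A@0 B@1 C@1
Step 3: thread B executes B2 (x = x + 1). Shared: x=7. PCs: A@0 B@2 C@1
Step 4: thread A executes A1 (x = x + 5). Shared: x=12. PCs: A@1 B@2 C@1
Step 5: thread C executes C2 (x = 9). Shared: x=9. PCs: A@1 B@2 C@2
Step 6: thread C executes C3 (x = x * 2). Shared: x=18. PCs: A@1 B@2 C@3
Step 7: thread B executes B3 (x = x). Shared: x=18. PCs: A@1 B@3 C@3
Step 8: thread A executes A2 (x = x + 5). Shared: x=23. PCs: A@2 B@3 C@3
Step 9: thread C executes C4 (x = x - 2). Shared: x=21. PCs: A@2 B@3 C@4
Step 10: thread A executes A3 (x = 0). Shared: x=0. PCs: A@3 B@3 C@4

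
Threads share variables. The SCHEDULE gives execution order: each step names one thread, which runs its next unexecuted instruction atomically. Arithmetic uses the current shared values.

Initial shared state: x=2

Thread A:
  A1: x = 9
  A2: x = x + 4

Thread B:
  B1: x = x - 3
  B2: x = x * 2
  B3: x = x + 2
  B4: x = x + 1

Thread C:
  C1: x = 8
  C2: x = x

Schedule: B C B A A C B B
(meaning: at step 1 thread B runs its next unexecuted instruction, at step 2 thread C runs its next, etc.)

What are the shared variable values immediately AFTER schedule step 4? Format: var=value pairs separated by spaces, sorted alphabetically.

Answer: x=9

Derivation:
Step 1: thread B executes B1 (x = x - 3). Shared: x=-1. PCs: A@0 B@1 C@0
Step 2: thread C executes C1 (x = 8). Shared: x=8. PCs: A@0 B@1 C@1
Step 3: thread B executes B2 (x = x * 2). Shared: x=16. PCs: A@0 B@2 C@1
Step 4: thread A executes A1 (x = 9). Shared: x=9. PCs: A@1 B@2 C@1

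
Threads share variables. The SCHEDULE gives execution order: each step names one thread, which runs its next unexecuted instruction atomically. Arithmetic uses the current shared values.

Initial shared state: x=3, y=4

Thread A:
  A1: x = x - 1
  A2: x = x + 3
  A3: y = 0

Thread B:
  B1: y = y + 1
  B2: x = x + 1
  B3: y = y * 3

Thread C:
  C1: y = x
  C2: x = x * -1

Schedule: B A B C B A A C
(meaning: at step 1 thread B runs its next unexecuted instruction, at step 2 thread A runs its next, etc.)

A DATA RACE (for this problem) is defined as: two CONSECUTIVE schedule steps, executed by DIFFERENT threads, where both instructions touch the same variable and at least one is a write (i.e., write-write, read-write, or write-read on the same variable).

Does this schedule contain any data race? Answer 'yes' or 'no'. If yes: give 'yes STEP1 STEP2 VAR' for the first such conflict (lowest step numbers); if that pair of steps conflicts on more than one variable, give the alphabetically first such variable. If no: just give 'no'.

Steps 1,2: B(r=y,w=y) vs A(r=x,w=x). No conflict.
Steps 2,3: A(x = x - 1) vs B(x = x + 1). RACE on x (W-W).
Steps 3,4: B(x = x + 1) vs C(y = x). RACE on x (W-R).
Steps 4,5: C(y = x) vs B(y = y * 3). RACE on y (W-W).
Steps 5,6: B(r=y,w=y) vs A(r=x,w=x). No conflict.
Steps 6,7: same thread (A). No race.
Steps 7,8: A(r=-,w=y) vs C(r=x,w=x). No conflict.
First conflict at steps 2,3.

Answer: yes 2 3 x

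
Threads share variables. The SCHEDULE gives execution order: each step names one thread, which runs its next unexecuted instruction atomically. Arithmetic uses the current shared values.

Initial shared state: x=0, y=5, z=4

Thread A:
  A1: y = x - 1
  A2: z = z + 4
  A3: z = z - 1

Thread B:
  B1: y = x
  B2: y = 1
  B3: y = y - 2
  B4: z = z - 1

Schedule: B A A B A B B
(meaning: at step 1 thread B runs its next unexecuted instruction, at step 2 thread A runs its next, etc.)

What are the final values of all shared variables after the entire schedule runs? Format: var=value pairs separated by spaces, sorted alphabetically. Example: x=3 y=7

Step 1: thread B executes B1 (y = x). Shared: x=0 y=0 z=4. PCs: A@0 B@1
Step 2: thread A executes A1 (y = x - 1). Shared: x=0 y=-1 z=4. PCs: A@1 B@1
Step 3: thread A executes A2 (z = z + 4). Shared: x=0 y=-1 z=8. PCs: A@2 B@1
Step 4: thread B executes B2 (y = 1). Shared: x=0 y=1 z=8. PCs: A@2 B@2
Step 5: thread A executes A3 (z = z - 1). Shared: x=0 y=1 z=7. PCs: A@3 B@2
Step 6: thread B executes B3 (y = y - 2). Shared: x=0 y=-1 z=7. PCs: A@3 B@3
Step 7: thread B executes B4 (z = z - 1). Shared: x=0 y=-1 z=6. PCs: A@3 B@4

Answer: x=0 y=-1 z=6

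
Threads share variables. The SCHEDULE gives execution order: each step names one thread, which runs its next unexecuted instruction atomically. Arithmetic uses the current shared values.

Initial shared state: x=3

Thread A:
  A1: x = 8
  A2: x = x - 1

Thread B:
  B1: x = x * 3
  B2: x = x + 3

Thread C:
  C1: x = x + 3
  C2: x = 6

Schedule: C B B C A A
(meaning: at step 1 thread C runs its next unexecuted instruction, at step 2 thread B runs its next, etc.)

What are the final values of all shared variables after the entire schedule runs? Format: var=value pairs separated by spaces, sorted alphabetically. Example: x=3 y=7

Answer: x=7

Derivation:
Step 1: thread C executes C1 (x = x + 3). Shared: x=6. PCs: A@0 B@0 C@1
Step 2: thread B executes B1 (x = x * 3). Shared: x=18. PCs: A@0 B@1 C@1
Step 3: thread B executes B2 (x = x + 3). Shared: x=21. PCs: A@0 B@2 C@1
Step 4: thread C executes C2 (x = 6). Shared: x=6. PCs: A@0 B@2 C@2
Step 5: thread A executes A1 (x = 8). Shared: x=8. PCs: A@1 B@2 C@2
Step 6: thread A executes A2 (x = x - 1). Shared: x=7. PCs: A@2 B@2 C@2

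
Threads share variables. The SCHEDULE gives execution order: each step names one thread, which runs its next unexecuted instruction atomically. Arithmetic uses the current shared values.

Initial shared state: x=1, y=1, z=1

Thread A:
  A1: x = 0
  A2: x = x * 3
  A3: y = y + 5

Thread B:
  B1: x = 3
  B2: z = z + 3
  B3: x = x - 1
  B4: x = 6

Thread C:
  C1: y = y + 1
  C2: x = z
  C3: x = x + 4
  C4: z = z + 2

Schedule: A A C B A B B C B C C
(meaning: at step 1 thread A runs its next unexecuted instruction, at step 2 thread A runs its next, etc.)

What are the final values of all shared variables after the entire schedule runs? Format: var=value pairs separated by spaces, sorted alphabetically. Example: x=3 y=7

Answer: x=10 y=7 z=6

Derivation:
Step 1: thread A executes A1 (x = 0). Shared: x=0 y=1 z=1. PCs: A@1 B@0 C@0
Step 2: thread A executes A2 (x = x * 3). Shared: x=0 y=1 z=1. PCs: A@2 B@0 C@0
Step 3: thread C executes C1 (y = y + 1). Shared: x=0 y=2 z=1. PCs: A@2 B@0 C@1
Step 4: thread B executes B1 (x = 3). Shared: x=3 y=2 z=1. PCs: A@2 B@1 C@1
Step 5: thread A executes A3 (y = y + 5). Shared: x=3 y=7 z=1. PCs: A@3 B@1 C@1
Step 6: thread B executes B2 (z = z + 3). Shared: x=3 y=7 z=4. PCs: A@3 B@2 C@1
Step 7: thread B executes B3 (x = x - 1). Shared: x=2 y=7 z=4. PCs: A@3 B@3 C@1
Step 8: thread C executes C2 (x = z). Shared: x=4 y=7 z=4. PCs: A@3 B@3 C@2
Step 9: thread B executes B4 (x = 6). Shared: x=6 y=7 z=4. PCs: A@3 B@4 C@2
Step 10: thread C executes C3 (x = x + 4). Shared: x=10 y=7 z=4. PCs: A@3 B@4 C@3
Step 11: thread C executes C4 (z = z + 2). Shared: x=10 y=7 z=6. PCs: A@3 B@4 C@4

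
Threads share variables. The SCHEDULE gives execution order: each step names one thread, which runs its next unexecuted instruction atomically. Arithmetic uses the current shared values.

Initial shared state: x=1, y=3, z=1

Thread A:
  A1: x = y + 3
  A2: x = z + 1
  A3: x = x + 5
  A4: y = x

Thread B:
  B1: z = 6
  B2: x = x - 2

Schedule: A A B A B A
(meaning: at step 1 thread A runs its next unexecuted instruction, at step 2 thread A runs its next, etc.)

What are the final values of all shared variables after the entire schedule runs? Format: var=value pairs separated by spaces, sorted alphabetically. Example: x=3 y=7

Answer: x=5 y=5 z=6

Derivation:
Step 1: thread A executes A1 (x = y + 3). Shared: x=6 y=3 z=1. PCs: A@1 B@0
Step 2: thread A executes A2 (x = z + 1). Shared: x=2 y=3 z=1. PCs: A@2 B@0
Step 3: thread B executes B1 (z = 6). Shared: x=2 y=3 z=6. PCs: A@2 B@1
Step 4: thread A executes A3 (x = x + 5). Shared: x=7 y=3 z=6. PCs: A@3 B@1
Step 5: thread B executes B2 (x = x - 2). Shared: x=5 y=3 z=6. PCs: A@3 B@2
Step 6: thread A executes A4 (y = x). Shared: x=5 y=5 z=6. PCs: A@4 B@2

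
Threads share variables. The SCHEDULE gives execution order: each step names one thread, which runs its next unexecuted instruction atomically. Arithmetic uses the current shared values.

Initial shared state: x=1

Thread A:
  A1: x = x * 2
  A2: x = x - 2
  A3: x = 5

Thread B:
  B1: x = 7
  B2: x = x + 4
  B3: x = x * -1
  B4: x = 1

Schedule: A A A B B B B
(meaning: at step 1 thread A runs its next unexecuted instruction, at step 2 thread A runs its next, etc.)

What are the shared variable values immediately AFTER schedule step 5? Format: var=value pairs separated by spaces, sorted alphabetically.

Step 1: thread A executes A1 (x = x * 2). Shared: x=2. PCs: A@1 B@0
Step 2: thread A executes A2 (x = x - 2). Shared: x=0. PCs: A@2 B@0
Step 3: thread A executes A3 (x = 5). Shared: x=5. PCs: A@3 B@0
Step 4: thread B executes B1 (x = 7). Shared: x=7. PCs: A@3 B@1
Step 5: thread B executes B2 (x = x + 4). Shared: x=11. PCs: A@3 B@2

Answer: x=11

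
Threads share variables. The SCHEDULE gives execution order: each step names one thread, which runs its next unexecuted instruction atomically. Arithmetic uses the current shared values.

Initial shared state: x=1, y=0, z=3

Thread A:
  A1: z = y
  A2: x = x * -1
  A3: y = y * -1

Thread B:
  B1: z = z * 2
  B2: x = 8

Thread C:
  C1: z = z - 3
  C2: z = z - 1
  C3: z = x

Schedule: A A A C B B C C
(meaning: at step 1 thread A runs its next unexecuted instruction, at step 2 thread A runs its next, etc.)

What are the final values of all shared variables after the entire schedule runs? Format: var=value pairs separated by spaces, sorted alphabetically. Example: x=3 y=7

Step 1: thread A executes A1 (z = y). Shared: x=1 y=0 z=0. PCs: A@1 B@0 C@0
Step 2: thread A executes A2 (x = x * -1). Shared: x=-1 y=0 z=0. PCs: A@2 B@0 C@0
Step 3: thread A executes A3 (y = y * -1). Shared: x=-1 y=0 z=0. PCs: A@3 B@0 C@0
Step 4: thread C executes C1 (z = z - 3). Shared: x=-1 y=0 z=-3. PCs: A@3 B@0 C@1
Step 5: thread B executes B1 (z = z * 2). Shared: x=-1 y=0 z=-6. PCs: A@3 B@1 C@1
Step 6: thread B executes B2 (x = 8). Shared: x=8 y=0 z=-6. PCs: A@3 B@2 C@1
Step 7: thread C executes C2 (z = z - 1). Shared: x=8 y=0 z=-7. PCs: A@3 B@2 C@2
Step 8: thread C executes C3 (z = x). Shared: x=8 y=0 z=8. PCs: A@3 B@2 C@3

Answer: x=8 y=0 z=8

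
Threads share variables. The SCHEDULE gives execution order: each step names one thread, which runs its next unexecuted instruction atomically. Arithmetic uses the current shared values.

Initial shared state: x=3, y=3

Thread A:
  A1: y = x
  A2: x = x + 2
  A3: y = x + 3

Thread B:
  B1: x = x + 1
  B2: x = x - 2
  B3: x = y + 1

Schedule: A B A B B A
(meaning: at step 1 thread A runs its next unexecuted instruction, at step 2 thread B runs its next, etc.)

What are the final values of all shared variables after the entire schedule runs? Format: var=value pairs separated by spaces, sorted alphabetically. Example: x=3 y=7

Step 1: thread A executes A1 (y = x). Shared: x=3 y=3. PCs: A@1 B@0
Step 2: thread B executes B1 (x = x + 1). Shared: x=4 y=3. PCs: A@1 B@1
Step 3: thread A executes A2 (x = x + 2). Shared: x=6 y=3. PCs: A@2 B@1
Step 4: thread B executes B2 (x = x - 2). Shared: x=4 y=3. PCs: A@2 B@2
Step 5: thread B executes B3 (x = y + 1). Shared: x=4 y=3. PCs: A@2 B@3
Step 6: thread A executes A3 (y = x + 3). Shared: x=4 y=7. PCs: A@3 B@3

Answer: x=4 y=7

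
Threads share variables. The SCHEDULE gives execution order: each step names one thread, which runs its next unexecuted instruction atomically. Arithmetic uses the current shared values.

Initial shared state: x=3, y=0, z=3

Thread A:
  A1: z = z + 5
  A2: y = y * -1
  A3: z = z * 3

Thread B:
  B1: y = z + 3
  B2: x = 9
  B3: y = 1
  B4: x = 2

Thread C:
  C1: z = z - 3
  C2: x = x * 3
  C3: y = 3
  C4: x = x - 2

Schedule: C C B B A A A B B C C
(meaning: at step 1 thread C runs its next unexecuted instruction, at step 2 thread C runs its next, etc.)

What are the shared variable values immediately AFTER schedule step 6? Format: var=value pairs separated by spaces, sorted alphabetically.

Step 1: thread C executes C1 (z = z - 3). Shared: x=3 y=0 z=0. PCs: A@0 B@0 C@1
Step 2: thread C executes C2 (x = x * 3). Shared: x=9 y=0 z=0. PCs: A@0 B@0 C@2
Step 3: thread B executes B1 (y = z + 3). Shared: x=9 y=3 z=0. PCs: A@0 B@1 C@2
Step 4: thread B executes B2 (x = 9). Shared: x=9 y=3 z=0. PCs: A@0 B@2 C@2
Step 5: thread A executes A1 (z = z + 5). Shared: x=9 y=3 z=5. PCs: A@1 B@2 C@2
Step 6: thread A executes A2 (y = y * -1). Shared: x=9 y=-3 z=5. PCs: A@2 B@2 C@2

Answer: x=9 y=-3 z=5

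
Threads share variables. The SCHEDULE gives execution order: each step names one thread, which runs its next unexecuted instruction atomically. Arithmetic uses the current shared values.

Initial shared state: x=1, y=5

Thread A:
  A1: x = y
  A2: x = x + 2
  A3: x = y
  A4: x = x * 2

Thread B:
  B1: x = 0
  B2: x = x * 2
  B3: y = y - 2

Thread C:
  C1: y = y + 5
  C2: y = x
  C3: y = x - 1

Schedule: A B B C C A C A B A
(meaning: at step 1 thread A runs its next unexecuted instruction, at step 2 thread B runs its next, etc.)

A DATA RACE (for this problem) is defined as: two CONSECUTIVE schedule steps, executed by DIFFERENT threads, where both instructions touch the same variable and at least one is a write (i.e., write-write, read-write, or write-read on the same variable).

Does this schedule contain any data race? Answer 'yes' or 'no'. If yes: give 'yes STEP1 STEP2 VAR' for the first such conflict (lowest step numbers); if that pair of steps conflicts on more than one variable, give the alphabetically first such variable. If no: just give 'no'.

Answer: yes 1 2 x

Derivation:
Steps 1,2: A(x = y) vs B(x = 0). RACE on x (W-W).
Steps 2,3: same thread (B). No race.
Steps 3,4: B(r=x,w=x) vs C(r=y,w=y). No conflict.
Steps 4,5: same thread (C). No race.
Steps 5,6: C(y = x) vs A(x = x + 2). RACE on x (R-W).
Steps 6,7: A(x = x + 2) vs C(y = x - 1). RACE on x (W-R).
Steps 7,8: C(y = x - 1) vs A(x = y). RACE on x (R-W), y (W-R). Multiple vars; alphabetically first is x.
Steps 8,9: A(x = y) vs B(y = y - 2). RACE on y (R-W).
Steps 9,10: B(r=y,w=y) vs A(r=x,w=x). No conflict.
First conflict at steps 1,2.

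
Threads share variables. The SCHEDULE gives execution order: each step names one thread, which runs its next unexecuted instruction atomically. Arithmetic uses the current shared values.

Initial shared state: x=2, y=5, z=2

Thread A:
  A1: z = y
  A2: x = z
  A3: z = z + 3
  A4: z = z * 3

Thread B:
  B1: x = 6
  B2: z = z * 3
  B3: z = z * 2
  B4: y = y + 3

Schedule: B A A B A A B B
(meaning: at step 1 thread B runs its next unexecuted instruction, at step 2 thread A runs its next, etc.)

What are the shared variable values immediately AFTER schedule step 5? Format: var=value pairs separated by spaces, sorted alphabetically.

Step 1: thread B executes B1 (x = 6). Shared: x=6 y=5 z=2. PCs: A@0 B@1
Step 2: thread A executes A1 (z = y). Shared: x=6 y=5 z=5. PCs: A@1 B@1
Step 3: thread A executes A2 (x = z). Shared: x=5 y=5 z=5. PCs: A@2 B@1
Step 4: thread B executes B2 (z = z * 3). Shared: x=5 y=5 z=15. PCs: A@2 B@2
Step 5: thread A executes A3 (z = z + 3). Shared: x=5 y=5 z=18. PCs: A@3 B@2

Answer: x=5 y=5 z=18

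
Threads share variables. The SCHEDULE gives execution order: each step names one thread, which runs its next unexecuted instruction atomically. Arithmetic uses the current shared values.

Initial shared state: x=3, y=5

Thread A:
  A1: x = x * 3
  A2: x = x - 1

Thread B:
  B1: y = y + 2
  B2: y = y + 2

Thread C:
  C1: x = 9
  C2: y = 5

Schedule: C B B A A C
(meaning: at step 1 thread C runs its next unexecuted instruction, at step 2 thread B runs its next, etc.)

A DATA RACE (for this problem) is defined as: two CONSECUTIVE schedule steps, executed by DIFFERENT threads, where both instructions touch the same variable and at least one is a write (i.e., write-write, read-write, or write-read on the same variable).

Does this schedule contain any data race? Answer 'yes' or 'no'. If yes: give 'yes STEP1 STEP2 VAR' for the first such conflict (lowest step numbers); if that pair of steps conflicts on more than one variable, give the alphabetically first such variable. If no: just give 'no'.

Steps 1,2: C(r=-,w=x) vs B(r=y,w=y). No conflict.
Steps 2,3: same thread (B). No race.
Steps 3,4: B(r=y,w=y) vs A(r=x,w=x). No conflict.
Steps 4,5: same thread (A). No race.
Steps 5,6: A(r=x,w=x) vs C(r=-,w=y). No conflict.

Answer: no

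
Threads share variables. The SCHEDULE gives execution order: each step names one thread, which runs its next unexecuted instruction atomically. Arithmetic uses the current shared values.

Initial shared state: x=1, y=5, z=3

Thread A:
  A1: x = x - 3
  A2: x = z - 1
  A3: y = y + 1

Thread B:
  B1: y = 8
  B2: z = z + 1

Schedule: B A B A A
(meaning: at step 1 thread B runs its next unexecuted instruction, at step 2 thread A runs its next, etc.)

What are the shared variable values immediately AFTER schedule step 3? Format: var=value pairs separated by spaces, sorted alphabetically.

Step 1: thread B executes B1 (y = 8). Shared: x=1 y=8 z=3. PCs: A@0 B@1
Step 2: thread A executes A1 (x = x - 3). Shared: x=-2 y=8 z=3. PCs: A@1 B@1
Step 3: thread B executes B2 (z = z + 1). Shared: x=-2 y=8 z=4. PCs: A@1 B@2

Answer: x=-2 y=8 z=4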